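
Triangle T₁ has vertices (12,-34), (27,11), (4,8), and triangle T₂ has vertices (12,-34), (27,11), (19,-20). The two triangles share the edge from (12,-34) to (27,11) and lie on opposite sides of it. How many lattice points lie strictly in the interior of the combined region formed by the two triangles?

543

The union is the simple quadrilateral with vertices (12,-34), (4,8), (27,11), (19,-20) in order.
The shoelace formula gives twice the area as |[12·8 − 4·(-34)] + [4·11 − 27·8] + [27·(-20) − 19·11] + [19·(-34) − 12·(-20)]| = 1095, so the area is 547.5.
Along each edge there are gcd(|Δx|,|Δy|)+1 lattice points, so counting each shared vertex once the boundary has gcd(8,42) + gcd(23,3) + gcd(8,31) + gcd(7,14) = 2+1+1+7 = 11.
By Pick's theorem I = A − B/2 + 1 = 547.5 − 11/2 + 1 = 543.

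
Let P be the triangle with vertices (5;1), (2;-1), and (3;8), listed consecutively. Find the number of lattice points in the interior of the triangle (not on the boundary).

Using the shoelace formula, 2A = |(5·(-1) − 2·1) + (2·8 − 3·(-1)) + (3·1 − 5·8)| = 25, so the area is 25/2.
Along each edge there are gcd(|Δx|,|Δy|)+1 lattice points, so counting each shared vertex once the boundary has gcd(3,2) + gcd(1,9) + gcd(2,7) = 1+1+1 = 3.
By Pick's theorem A = I + B/2 − 1, so I = 25/2 − 3/2 + 1 = 12.

12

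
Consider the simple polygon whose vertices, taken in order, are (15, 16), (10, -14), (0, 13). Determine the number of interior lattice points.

Using the shoelace formula, 2A = |[15·(-14) − 10·16] + [10·13 − 0·(-14)] + [0·16 − 15·13]| = 435, so the area is 217.5.
Along each edge there are gcd(|Δx|,|Δy|)+1 lattice points, so counting each shared vertex once the boundary has gcd(5,30) + gcd(10,27) + gcd(15,3) = 5+1+3 = 9.
Pick's theorem gives I = A − B/2 + 1 = 217.5 − 9/2 + 1 = 214.

214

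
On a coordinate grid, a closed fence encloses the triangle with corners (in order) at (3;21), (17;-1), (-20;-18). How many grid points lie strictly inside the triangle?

The shoelace formula gives twice the area as |(3·(-1) − 17·21) + (17·(-18) − (-20)·(-1)) + ((-20)·21 − 3·(-18))| = 1052, so the area is 526.
Along each edge there are gcd(|Δx|,|Δy|)+1 lattice points, so counting each shared vertex once the boundary has gcd(14,22) + gcd(37,17) + gcd(23,39) = 2+1+1 = 4.
Pick's theorem gives I = A − B/2 + 1 = 526 − 4/2 + 1 = 525.

525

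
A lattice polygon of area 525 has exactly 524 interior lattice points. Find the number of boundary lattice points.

4

Pick's theorem gives A = I + B/2 − 1, so B = 2(A − I + 1) = 2(525 − 524 + 1) = 4.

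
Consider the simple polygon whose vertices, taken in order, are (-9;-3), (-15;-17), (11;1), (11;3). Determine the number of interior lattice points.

By the shoelace formula, twice the signed area is |((-9)·(-17) − (-15)·(-3)) + ((-15)·1 − 11·(-17)) + (11·3 − 11·1) + (11·(-3) − (-9)·3)| = 296, so the area is 148.
Summing gcd(|Δx|,|Δy|) over the edges gives the boundary count: gcd(6,14) + gcd(26,18) + gcd(0,2) + gcd(20,6) = 2+2+2+2 = 8.
By Pick's theorem A = I + B/2 − 1, so I = 148 − 8/2 + 1 = 145.

145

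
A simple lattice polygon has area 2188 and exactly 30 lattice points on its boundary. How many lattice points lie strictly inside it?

2174

Pick's theorem A = I + B/2 − 1 rearranges to I = A − B/2 + 1 = 2188 − 30/2 + 1 = 2174.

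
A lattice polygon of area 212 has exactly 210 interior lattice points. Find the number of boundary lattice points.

Pick's theorem gives A = I + B/2 − 1, so B = 2(A − I + 1) = 2(212 − 210 + 1) = 6.

6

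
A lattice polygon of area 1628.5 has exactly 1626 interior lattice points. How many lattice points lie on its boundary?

Pick's theorem gives A = I + B/2 − 1, so B = 2(A − I + 1) = 2(1628.5 − 1626 + 1) = 7.

7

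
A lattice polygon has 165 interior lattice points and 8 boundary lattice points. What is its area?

Pick's theorem states A = I + B/2 − 1, so A = 165 + 8/2 − 1 = 168.

168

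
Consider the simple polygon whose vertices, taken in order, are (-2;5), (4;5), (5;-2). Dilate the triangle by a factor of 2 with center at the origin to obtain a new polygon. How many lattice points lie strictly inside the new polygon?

By the shoelace formula, twice the signed area is |((-2)·5 − 4·5) + (4·(-2) − 5·5) + (5·5 − (-2)·(-2))| = 42, so the area is 21.
The number of boundary lattice points is Σ gcd(|Δx|,|Δy|) = gcd(6,0) + gcd(1,7) + gcd(7,7) = 6+1+7 = 14.
Scaling by 2 multiplies the area by 2² = 4 (so the new area is 84) and multiplies the boundary lattice-point count by 2, giving 28.
By Pick's theorem, the interior count of the dilated polygon is 84 − 28/2 + 1 = 71.

71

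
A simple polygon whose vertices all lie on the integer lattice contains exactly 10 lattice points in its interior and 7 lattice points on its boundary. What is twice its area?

Pick's theorem states A = I + B/2 − 1, so A = 10 + 7/2 − 1 = 25/2.
Hence 2A = 25.

25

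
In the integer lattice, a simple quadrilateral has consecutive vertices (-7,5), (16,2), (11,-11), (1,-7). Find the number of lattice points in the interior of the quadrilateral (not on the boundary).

198

Using the shoelace formula, 2A = |((-7)·2 − 16·5) + (16·(-11) − 11·2) + (11·(-7) − 1·(-11)) + (1·5 − (-7)·(-7))| = 402, so the area is 201.
Summing gcd(|Δx|,|Δy|) over the edges gives the boundary count: gcd(23,3) + gcd(5,13) + gcd(10,4) + gcd(8,12) = 1+1+2+4 = 8.
By Pick's theorem A = I + B/2 − 1, so I = 201 − 8/2 + 1 = 198.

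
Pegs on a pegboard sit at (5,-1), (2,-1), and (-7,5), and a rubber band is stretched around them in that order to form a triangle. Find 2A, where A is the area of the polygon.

By the shoelace formula, twice the signed area is |[5·(-1) − 2·(-1)] + [2·5 − (-7)·(-1)] + [(-7)·(-1) − 5·5]| = 18, so the area is 9.

18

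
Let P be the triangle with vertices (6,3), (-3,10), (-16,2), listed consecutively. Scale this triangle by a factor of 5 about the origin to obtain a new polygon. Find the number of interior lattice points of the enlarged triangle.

By the shoelace formula, twice the signed area is |(6·10 − (-3)·3) + ((-3)·2 − (-16)·10) + ((-16)·3 − 6·2)| = 163, so the area is 81.5.
The number of boundary lattice points is Σ gcd(|Δx|,|Δy|) = gcd(9,7) + gcd(13,8) + gcd(22,1) = 1+1+1 = 3.
Scaling by 5 multiplies the area by 5² = 25 (so the new area is 4075/2) and multiplies the boundary lattice-point count by 5, giving 15.
By Pick's theorem, the interior count of the dilated polygon is 4075/2 − 15/2 + 1 = 2031.

2031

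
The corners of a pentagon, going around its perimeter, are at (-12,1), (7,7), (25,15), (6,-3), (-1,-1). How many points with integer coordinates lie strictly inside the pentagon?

172

The shoelace formula gives twice the area as |((-12)·7 − 7·1) + (7·15 − 25·7) + (25·(-3) − 6·15) + (6·(-1) − (-1)·(-3)) + ((-1)·1 − (-12)·(-1))| = 348, so the area is 174.
Along each edge there are gcd(|Δx|,|Δy|)+1 lattice points, so counting each shared vertex once the boundary has gcd(19,6) + gcd(18,8) + gcd(19,18) + gcd(7,2) + gcd(11,2) = 1+2+1+1+1 = 6.
Pick's theorem gives I = A − B/2 + 1 = 174 − 6/2 + 1 = 172.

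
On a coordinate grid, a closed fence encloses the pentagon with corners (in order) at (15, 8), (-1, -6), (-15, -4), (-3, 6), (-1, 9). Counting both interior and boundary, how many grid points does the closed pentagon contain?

The shoelace formula gives twice the area as |(15·(-6) − (-1)·8) + ((-1)·(-4) − (-15)·(-6)) + ((-15)·6 − (-3)·(-4)) + ((-3)·9 − (-1)·6) + ((-1)·8 − 15·9)| = 434, so the area is 217.
Along each edge there are gcd(|Δx|,|Δy|)+1 lattice points, so counting each shared vertex once the boundary has gcd(16,14) + gcd(14,2) + gcd(12,10) + gcd(2,3) + gcd(16,1) = 2+2+2+1+1 = 8.
Pick's theorem gives I = A − B/2 + 1 = 217 − 8/2 + 1 = 214, so the closed region contains I + B = 214 + 8 = 222 lattice points.

222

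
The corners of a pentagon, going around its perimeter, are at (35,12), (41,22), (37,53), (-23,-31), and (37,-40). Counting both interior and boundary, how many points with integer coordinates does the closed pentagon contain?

2821

Using the shoelace formula, 2A = |(35·22 − 41·12) + (41·53 − 37·22) + (37·(-31) − (-23)·53) + ((-23)·(-40) − 37·(-31)) + (37·12 − 35·(-40))| = 5620, so the area is 2810.
Along each edge there are gcd(|Δx|,|Δy|)+1 lattice points, so counting each shared vertex once the boundary has gcd(6,10) + gcd(4,31) + gcd(60,84) + gcd(60,9) + gcd(2,52) = 2+1+12+3+2 = 20.
Pick's theorem gives I = A − B/2 + 1 = 2810 − 20/2 + 1 = 2801, so the closed region contains I + B = 2801 + 20 = 2821 lattice points.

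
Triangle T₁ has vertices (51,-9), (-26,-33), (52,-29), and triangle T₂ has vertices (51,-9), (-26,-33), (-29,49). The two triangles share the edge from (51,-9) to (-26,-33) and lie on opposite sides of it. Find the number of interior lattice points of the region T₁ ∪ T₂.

3973

The union is the simple quadrilateral with vertices (51,-9), (52,-29), (-26,-33), (-29,49) in order.
The shoelace formula gives twice the area as |[51·(-29) − 52·(-9)] + [52·(-33) − (-26)·(-29)] + [(-26)·49 − (-29)·(-33)] + [(-29)·(-9) − 51·49]| = 7950, so the area is 3975.
Summing gcd(|Δx|,|Δy|) over the edges gives the boundary count: gcd(1,20) + gcd(78,4) + gcd(3,82) + gcd(80,58) = 1+2+1+2 = 6.
By Pick's theorem I = A − B/2 + 1 = 3975 − 6/2 + 1 = 3973.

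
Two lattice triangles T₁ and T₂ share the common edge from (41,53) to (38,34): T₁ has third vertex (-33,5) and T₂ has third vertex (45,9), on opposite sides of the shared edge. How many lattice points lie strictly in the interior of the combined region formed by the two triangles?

732

The union is the simple quadrilateral with vertices (41,53), (-33,5), (38,34), (45,9) in order.
Using the shoelace formula, 2A = |[41·5 − (-33)·53] + [(-33)·34 − 38·5] + [38·9 − 45·34] + [45·53 − 41·9]| = 1470, so the area is 735.
The number of boundary lattice points is Σ gcd(|Δx|,|Δy|) = gcd(74,48) + gcd(71,29) + gcd(7,25) + gcd(4,44) = 2+1+1+4 = 8.
By Pick's theorem I = A − B/2 + 1 = 735 − 8/2 + 1 = 732.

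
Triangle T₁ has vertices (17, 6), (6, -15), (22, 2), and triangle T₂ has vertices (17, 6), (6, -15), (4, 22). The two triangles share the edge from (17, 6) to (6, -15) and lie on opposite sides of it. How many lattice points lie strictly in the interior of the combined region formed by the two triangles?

298

The union is the simple quadrilateral with vertices (17, 6), (22, 2), (6, -15), (4, 22) in order.
Using the shoelace formula, 2A = |[17·2 − 22·6] + [22·(-15) − 6·2] + [6·22 − 4·(-15)] + [4·6 − 17·22]| = 598, so the area is 299.
The number of boundary lattice points is Σ gcd(|Δx|,|Δy|) = gcd(5,4) + gcd(16,17) + gcd(2,37) + gcd(13,16) = 1+1+1+1 = 4.
By Pick's theorem I = A − B/2 + 1 = 299 − 4/2 + 1 = 298.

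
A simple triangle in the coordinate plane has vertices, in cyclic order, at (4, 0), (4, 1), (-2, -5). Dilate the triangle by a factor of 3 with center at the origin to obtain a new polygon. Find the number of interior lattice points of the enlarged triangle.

16

The shoelace formula gives twice the area as |(4·1 − 4·0) + (4·(-5) − (-2)·1) + ((-2)·0 − 4·(-5))| = 6, so the area is 3.
The number of boundary lattice points is Σ gcd(|Δx|,|Δy|) = gcd(0,1) + gcd(6,6) + gcd(6,5) = 1+6+1 = 8.
Scaling by 3 multiplies the area by 3² = 9 (so the new area is 27) and multiplies the boundary lattice-point count by 3, giving 24.
By Pick's theorem, the interior count of the dilated polygon is 27 − 24/2 + 1 = 16.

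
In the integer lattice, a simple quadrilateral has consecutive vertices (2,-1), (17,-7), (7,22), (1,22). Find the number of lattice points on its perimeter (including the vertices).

11

The number of boundary lattice points is Σ gcd(|Δx|,|Δy|) = gcd(15,6) + gcd(10,29) + gcd(6,0) + gcd(1,23) = 3+1+6+1 = 11.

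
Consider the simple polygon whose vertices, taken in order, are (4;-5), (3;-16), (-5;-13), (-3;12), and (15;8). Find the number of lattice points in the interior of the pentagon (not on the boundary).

By the shoelace formula, twice the signed area is |[4·(-16) − 3·(-5)] + [3·(-13) − (-5)·(-16)] + [(-5)·12 − (-3)·(-13)] + [(-3)·8 − 15·12] + [15·(-5) − 4·8]| = 578, so the area is 289.
The number of boundary lattice points is Σ gcd(|Δx|,|Δy|) = gcd(1,11) + gcd(8,3) + gcd(2,25) + gcd(18,4) + gcd(11,13) = 1+1+1+2+1 = 6.
Pick's theorem gives I = A − B/2 + 1 = 289 − 6/2 + 1 = 287.

287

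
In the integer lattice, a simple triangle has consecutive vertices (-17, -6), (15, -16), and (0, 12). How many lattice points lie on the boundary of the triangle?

4

The number of boundary lattice points is Σ gcd(|Δx|,|Δy|) = gcd(32,10) + gcd(15,28) + gcd(17,18) = 2+1+1 = 4.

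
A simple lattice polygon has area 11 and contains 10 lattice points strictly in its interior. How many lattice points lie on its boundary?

4

Pick's theorem gives A = I + B/2 − 1, so B = 2(A − I + 1) = 2(11 − 10 + 1) = 4.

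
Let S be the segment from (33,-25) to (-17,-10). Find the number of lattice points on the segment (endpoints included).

6

The number of lattice points on a segment between lattice points is gcd(|Δx|,|Δy|) + 1 = gcd(50,15) + 1 = 5 + 1 = 6.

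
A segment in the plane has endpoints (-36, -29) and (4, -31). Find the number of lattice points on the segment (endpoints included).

The number of lattice points on a segment between lattice points is gcd(|Δx|,|Δy|) + 1 = gcd(40,2) + 1 = 2 + 1 = 3.

3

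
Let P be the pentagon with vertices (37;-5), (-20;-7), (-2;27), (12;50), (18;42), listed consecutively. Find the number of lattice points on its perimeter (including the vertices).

7

Along each edge there are gcd(|Δx|,|Δy|)+1 lattice points, so counting each shared vertex once the boundary has gcd(57,2) + gcd(18,34) + gcd(14,23) + gcd(6,8) + gcd(19,47) = 1+2+1+2+1 = 7.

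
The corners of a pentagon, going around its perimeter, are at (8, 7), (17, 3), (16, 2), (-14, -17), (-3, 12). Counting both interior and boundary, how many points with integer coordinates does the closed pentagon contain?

By the shoelace formula, twice the signed area is |(8·3 − 17·7) + (17·2 − 16·3) + (16·(-17) − (-14)·2) + ((-14)·12 − (-3)·(-17)) + ((-3)·7 − 8·12)| = 689, so the area is 344.5.
Along each edge there are gcd(|Δx|,|Δy|)+1 lattice points, so counting each shared vertex once the boundary has gcd(9,4) + gcd(1,1) + gcd(30,19) + gcd(11,29) + gcd(11,5) = 1+1+1+1+1 = 5.
Pick's theorem gives I = A − B/2 + 1 = 344.5 − 5/2 + 1 = 343, so the closed region contains I + B = 343 + 5 = 348 lattice points.

348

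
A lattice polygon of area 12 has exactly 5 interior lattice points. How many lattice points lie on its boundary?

Pick's theorem gives A = I + B/2 − 1, so B = 2(A − I + 1) = 2(12 − 5 + 1) = 16.

16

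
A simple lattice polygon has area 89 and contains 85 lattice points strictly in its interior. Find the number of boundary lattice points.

Pick's theorem gives A = I + B/2 − 1, so B = 2(A − I + 1) = 2(89 − 85 + 1) = 10.

10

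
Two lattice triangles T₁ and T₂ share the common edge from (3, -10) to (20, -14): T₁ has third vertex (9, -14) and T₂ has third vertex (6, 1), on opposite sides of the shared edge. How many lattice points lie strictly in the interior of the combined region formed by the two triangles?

The union is the simple quadrilateral with vertices (3, -10), (9, -14), (20, -14), (6, 1) in order.
By the shoelace formula, twice the signed area is |(3·(-14) − 9·(-10)) + (9·(-14) − 20·(-14)) + (20·1 − 6·(-14)) + (6·(-10) − 3·1)| = 243, so the area is 121.5.
Along each edge there are gcd(|Δx|,|Δy|)+1 lattice points, so counting each shared vertex once the boundary has gcd(6,4) + gcd(11,0) + gcd(14,15) + gcd(3,11) = 2+11+1+1 = 15.
By Pick's theorem I = A − B/2 + 1 = 121.5 − 15/2 + 1 = 115.

115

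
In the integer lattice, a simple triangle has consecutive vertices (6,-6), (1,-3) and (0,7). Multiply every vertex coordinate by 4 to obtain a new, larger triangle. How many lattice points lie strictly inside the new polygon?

By the shoelace formula, twice the signed area is |[6·(-3) − 1·(-6)] + [1·7 − 0·(-3)] + [0·(-6) − 6·7]| = 47, so the area is 47/2.
Summing gcd(|Δx|,|Δy|) over the edges gives the boundary count: gcd(5,3) + gcd(1,10) + gcd(6,13) = 1+1+1 = 3.
Scaling by 4 multiplies the area by 4² = 16 (so the new area is 376) and multiplies the boundary lattice-point count by 4, giving 12.
By Pick's theorem, the interior count of the dilated polygon is 376 − 12/2 + 1 = 371.

371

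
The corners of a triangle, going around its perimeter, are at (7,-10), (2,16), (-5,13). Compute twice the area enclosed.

197

The shoelace formula gives twice the area as |(7·16 − 2·(-10)) + (2·13 − (-5)·16) + ((-5)·(-10) − 7·13)| = 197, so the area is 197/2.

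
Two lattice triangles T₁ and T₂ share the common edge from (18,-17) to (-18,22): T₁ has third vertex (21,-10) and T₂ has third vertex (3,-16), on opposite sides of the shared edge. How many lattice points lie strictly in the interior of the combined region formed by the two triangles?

The union is the simple quadrilateral with vertices (18,-17), (21,-10), (-18,22), (3,-16) in order.
By the shoelace formula, twice the signed area is |(18·(-10) − 21·(-17)) + (21·22 − (-18)·(-10)) + ((-18)·(-16) − 3·22) + (3·(-17) − 18·(-16))| = 918, so the area is 459.
Summing gcd(|Δx|,|Δy|) over the edges gives the boundary count: gcd(3,7) + gcd(39,32) + gcd(21,38) + gcd(15,1) = 1+1+1+1 = 4.
By Pick's theorem I = A − B/2 + 1 = 459 − 4/2 + 1 = 458.

458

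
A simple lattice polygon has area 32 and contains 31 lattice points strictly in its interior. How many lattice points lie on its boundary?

Pick's theorem gives A = I + B/2 − 1, so B = 2(A − I + 1) = 2(32 − 31 + 1) = 4.

4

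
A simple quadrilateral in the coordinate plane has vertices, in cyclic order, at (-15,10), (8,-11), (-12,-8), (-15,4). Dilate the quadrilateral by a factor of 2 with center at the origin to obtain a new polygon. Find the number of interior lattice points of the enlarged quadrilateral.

Using the shoelace formula, 2A = |[(-15)·(-11) − 8·10] + [8·(-8) − (-12)·(-11)] + [(-12)·4 − (-15)·(-8)] + [(-15)·10 − (-15)·4]| = 369, so the area is 184.5.
Summing gcd(|Δx|,|Δy|) over the edges gives the boundary count: gcd(23,21) + gcd(20,3) + gcd(3,12) + gcd(0,6) = 1+1+3+6 = 11.
Scaling by 2 multiplies the area by 2² = 4 (so the new area is 738) and multiplies the boundary lattice-point count by 2, giving 22.
By Pick's theorem, the interior count of the dilated polygon is 738 − 22/2 + 1 = 728.

728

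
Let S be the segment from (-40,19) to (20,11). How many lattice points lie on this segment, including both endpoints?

The number of lattice points on a segment between lattice points is gcd(|Δx|,|Δy|) + 1 = gcd(60,8) + 1 = 4 + 1 = 5.

5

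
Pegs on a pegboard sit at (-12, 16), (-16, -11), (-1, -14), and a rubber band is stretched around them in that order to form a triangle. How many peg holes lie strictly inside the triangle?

207

The shoelace formula gives twice the area as |[(-12)·(-11) − (-16)·16] + [(-16)·(-14) − (-1)·(-11)] + [(-1)·16 − (-12)·(-14)]| = 417, so the area is 417/2.
Summing gcd(|Δx|,|Δy|) over the edges gives the boundary count: gcd(4,27) + gcd(15,3) + gcd(11,30) = 1+3+1 = 5.
Pick's theorem gives I = A − B/2 + 1 = 417/2 − 5/2 + 1 = 207.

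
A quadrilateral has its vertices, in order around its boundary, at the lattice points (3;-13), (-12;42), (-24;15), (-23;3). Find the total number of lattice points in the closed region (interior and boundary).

687

By the shoelace formula, twice the signed area is |(3·42 − (-12)·(-13)) + ((-12)·15 − (-24)·42) + ((-24)·3 − (-23)·15) + ((-23)·(-13) − 3·3)| = 1361, so the area is 680.5.
Along each edge there are gcd(|Δx|,|Δy|)+1 lattice points, so counting each shared vertex once the boundary has gcd(15,55) + gcd(12,27) + gcd(1,12) + gcd(26,16) = 5+3+1+2 = 11.
Pick's theorem gives I = A − B/2 + 1 = 680.5 − 11/2 + 1 = 676, so the closed region contains I + B = 676 + 11 = 687 lattice points.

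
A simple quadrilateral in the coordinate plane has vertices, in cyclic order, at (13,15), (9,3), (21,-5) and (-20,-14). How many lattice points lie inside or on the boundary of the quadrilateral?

364

Using the shoelace formula, 2A = |(13·3 − 9·15) + (9·(-5) − 21·3) + (21·(-14) − (-20)·(-5)) + ((-20)·15 − 13·(-14))| = 716, so the area is 358.
Along each edge there are gcd(|Δx|,|Δy|)+1 lattice points, so counting each shared vertex once the boundary has gcd(4,12) + gcd(12,8) + gcd(41,9) + gcd(33,29) = 4+4+1+1 = 10.
Pick's theorem gives I = A − B/2 + 1 = 358 − 10/2 + 1 = 354, so the closed region contains I + B = 354 + 10 = 364 lattice points.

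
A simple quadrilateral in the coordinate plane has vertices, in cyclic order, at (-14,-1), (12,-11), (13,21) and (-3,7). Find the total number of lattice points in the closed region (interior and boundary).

The shoelace formula gives twice the area as |((-14)·(-11) − 12·(-1)) + (12·21 − 13·(-11)) + (13·7 − (-3)·21) + ((-3)·(-1) − (-14)·7)| = 816, so the area is 408.
Summing gcd(|Δx|,|Δy|) over the edges gives the boundary count: gcd(26,10) + gcd(1,32) + gcd(16,14) + gcd(11,8) = 2+1+2+1 = 6.
Pick's theorem gives I = A − B/2 + 1 = 408 − 6/2 + 1 = 406, so the closed region contains I + B = 406 + 6 = 412 lattice points.

412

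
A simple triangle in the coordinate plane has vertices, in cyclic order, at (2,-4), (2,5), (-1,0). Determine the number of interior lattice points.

Using the shoelace formula, 2A = |[2·5 − 2·(-4)] + [2·0 − (-1)·5] + [(-1)·(-4) − 2·0]| = 27, so the area is 27/2.
Summing gcd(|Δx|,|Δy|) over the edges gives the boundary count: gcd(0,9) + gcd(3,5) + gcd(3,4) = 9+1+1 = 11.
Pick's theorem gives I = A − B/2 + 1 = 27/2 − 11/2 + 1 = 9.

9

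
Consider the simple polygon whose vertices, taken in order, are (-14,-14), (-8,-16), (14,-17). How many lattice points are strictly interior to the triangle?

18

By the shoelace formula, twice the signed area is |((-14)·(-16) − (-8)·(-14)) + ((-8)·(-17) − 14·(-16)) + (14·(-14) − (-14)·(-17))| = 38, so the area is 19.
Along each edge there are gcd(|Δx|,|Δy|)+1 lattice points, so counting each shared vertex once the boundary has gcd(6,2) + gcd(22,1) + gcd(28,3) = 2+1+1 = 4.
Pick's theorem gives I = A − B/2 + 1 = 19 − 4/2 + 1 = 18.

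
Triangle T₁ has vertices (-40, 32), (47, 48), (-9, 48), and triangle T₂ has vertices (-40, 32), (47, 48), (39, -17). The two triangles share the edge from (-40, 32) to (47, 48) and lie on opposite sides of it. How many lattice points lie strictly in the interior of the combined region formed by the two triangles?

3183

The union is the simple quadrilateral with vertices (-40, 32), (-9, 48), (47, 48), (39, -17) in order.
Using the shoelace formula, 2A = |[(-40)·48 − (-9)·32] + [(-9)·48 − 47·48] + [47·(-17) − 39·48] + [39·32 − (-40)·(-17)]| = 6423, so the area is 3211.5.
The number of boundary lattice points is Σ gcd(|Δx|,|Δy|) = gcd(31,16) + gcd(56,0) + gcd(8,65) + gcd(79,49) = 1+56+1+1 = 59.
By Pick's theorem I = A − B/2 + 1 = 3211.5 − 59/2 + 1 = 3183.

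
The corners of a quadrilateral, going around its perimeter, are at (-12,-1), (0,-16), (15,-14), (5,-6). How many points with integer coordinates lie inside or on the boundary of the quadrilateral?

172

The shoelace formula gives twice the area as |((-12)·(-16) − 0·(-1)) + (0·(-14) − 15·(-16)) + (15·(-6) − 5·(-14)) + (5·(-1) − (-12)·(-6))| = 335, so the area is 335/2.
The number of boundary lattice points is Σ gcd(|Δx|,|Δy|) = gcd(12,15) + gcd(15,2) + gcd(10,8) + gcd(17,5) = 3+1+2+1 = 7.
Pick's theorem gives I = A − B/2 + 1 = 335/2 − 7/2 + 1 = 165, so the closed region contains I + B = 165 + 7 = 172 lattice points.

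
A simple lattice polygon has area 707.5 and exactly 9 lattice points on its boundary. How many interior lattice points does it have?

704

Pick's theorem A = I + B/2 − 1 rearranges to I = A − B/2 + 1 = 707.5 − 9/2 + 1 = 704.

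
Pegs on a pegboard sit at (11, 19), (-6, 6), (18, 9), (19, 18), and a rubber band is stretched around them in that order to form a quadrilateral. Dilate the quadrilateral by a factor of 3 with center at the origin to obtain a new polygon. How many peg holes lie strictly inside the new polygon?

1495

Using the shoelace formula, 2A = |(11·6 − (-6)·19) + ((-6)·9 − 18·6) + (18·18 − 19·9) + (19·19 − 11·18)| = 334, so the area is 167.
Summing gcd(|Δx|,|Δy|) over the edges gives the boundary count: gcd(17,13) + gcd(24,3) + gcd(1,9) + gcd(8,1) = 1+3+1+1 = 6.
Scaling by 3 multiplies the area by 3² = 9 (so the new area is 1503) and multiplies the boundary lattice-point count by 3, giving 18.
By Pick's theorem, the interior count of the dilated polygon is 1503 − 18/2 + 1 = 1495.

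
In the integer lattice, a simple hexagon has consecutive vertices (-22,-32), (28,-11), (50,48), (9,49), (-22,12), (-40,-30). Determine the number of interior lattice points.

Using the shoelace formula, 2A = |((-22)·(-11) − 28·(-32)) + (28·48 − 50·(-11)) + (50·49 − 9·48) + (9·12 − (-22)·49) + ((-22)·(-30) − (-40)·12) + ((-40)·(-32) − (-22)·(-30))| = 7996, so the area is 3998.
Along each edge there are gcd(|Δx|,|Δy|)+1 lattice points, so counting each shared vertex once the boundary has gcd(50,21) + gcd(22,59) + gcd(41,1) + gcd(31,37) + gcd(18,42) + gcd(18,2) = 1+1+1+1+6+2 = 12.
By Pick's theorem A = I + B/2 − 1, so I = 3998 − 12/2 + 1 = 3993.

3993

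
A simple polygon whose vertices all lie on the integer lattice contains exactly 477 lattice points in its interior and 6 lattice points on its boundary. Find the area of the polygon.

479

By Pick's theorem, A = I + B/2 − 1 = 477 + 6/2 − 1 = 479.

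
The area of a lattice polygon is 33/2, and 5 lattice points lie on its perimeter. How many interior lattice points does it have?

15

Pick's theorem A = I + B/2 − 1 rearranges to I = A − B/2 + 1 = 33/2 − 5/2 + 1 = 15.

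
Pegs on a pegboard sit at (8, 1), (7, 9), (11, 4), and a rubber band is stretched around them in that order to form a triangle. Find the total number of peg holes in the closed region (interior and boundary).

17

The shoelace formula gives twice the area as |[8·9 − 7·1] + [7·4 − 11·9] + [11·1 − 8·4]| = 27, so the area is 27/2.
Summing gcd(|Δx|,|Δy|) over the edges gives the boundary count: gcd(1,8) + gcd(4,5) + gcd(3,3) = 1+1+3 = 5.
Pick's theorem gives I = A − B/2 + 1 = 27/2 − 5/2 + 1 = 12, so the closed region contains I + B = 12 + 5 = 17 lattice points.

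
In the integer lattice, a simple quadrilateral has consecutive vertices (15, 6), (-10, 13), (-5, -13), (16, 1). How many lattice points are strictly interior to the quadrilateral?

363

By the shoelace formula, twice the signed area is |[15·13 − (-10)·6] + [(-10)·(-13) − (-5)·13] + [(-5)·1 − 16·(-13)] + [16·6 − 15·1]| = 734, so the area is 367.
Along each edge there are gcd(|Δx|,|Δy|)+1 lattice points, so counting each shared vertex once the boundary has gcd(25,7) + gcd(5,26) + gcd(21,14) + gcd(1,5) = 1+1+7+1 = 10.
By Pick's theorem A = I + B/2 − 1, so I = 367 − 10/2 + 1 = 363.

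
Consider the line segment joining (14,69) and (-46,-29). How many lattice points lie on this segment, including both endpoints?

The number of lattice points on a segment between lattice points is gcd(|Δx|,|Δy|) + 1 = gcd(60,98) + 1 = 2 + 1 = 3.

3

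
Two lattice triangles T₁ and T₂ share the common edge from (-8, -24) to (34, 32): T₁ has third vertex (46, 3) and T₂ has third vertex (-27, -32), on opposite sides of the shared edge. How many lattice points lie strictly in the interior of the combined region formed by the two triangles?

The union is the simple quadrilateral with vertices (-8, -24), (46, 3), (34, 32), (-27, -32) in order.
The shoelace formula gives twice the area as |((-8)·3 − 46·(-24)) + (46·32 − 34·3) + (34·(-32) − (-27)·32) + ((-27)·(-24) − (-8)·(-32))| = 2618, so the area is 1309.
Summing gcd(|Δx|,|Δy|) over the edges gives the boundary count: gcd(54,27) + gcd(12,29) + gcd(61,64) + gcd(19,8) = 27+1+1+1 = 30.
By Pick's theorem I = A − B/2 + 1 = 1309 − 30/2 + 1 = 1295.

1295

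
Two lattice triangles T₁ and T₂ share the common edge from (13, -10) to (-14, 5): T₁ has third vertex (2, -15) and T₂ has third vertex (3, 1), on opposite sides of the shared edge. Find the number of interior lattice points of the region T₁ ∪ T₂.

221

The union is the simple quadrilateral with vertices (13, -10), (2, -15), (-14, 5), (3, 1) in order.
Using the shoelace formula, 2A = |(13·(-15) − 2·(-10)) + (2·5 − (-14)·(-15)) + ((-14)·1 − 3·5) + (3·(-10) − 13·1)| = 447, so the area is 223.5.
The number of boundary lattice points is Σ gcd(|Δx|,|Δy|) = gcd(11,5) + gcd(16,20) + gcd(17,4) + gcd(10,11) = 1+4+1+1 = 7.
By Pick's theorem I = A − B/2 + 1 = 223.5 − 7/2 + 1 = 221.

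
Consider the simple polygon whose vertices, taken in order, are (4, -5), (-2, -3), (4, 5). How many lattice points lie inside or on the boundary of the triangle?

Using the shoelace formula, 2A = |[4·(-3) − (-2)·(-5)] + [(-2)·5 − 4·(-3)] + [4·(-5) − 4·5]| = 60, so the area is 30.
The number of boundary lattice points is Σ gcd(|Δx|,|Δy|) = gcd(6,2) + gcd(6,8) + gcd(0,10) = 2+2+10 = 14.
Pick's theorem gives I = A − B/2 + 1 = 30 − 14/2 + 1 = 24, so the closed region contains I + B = 24 + 14 = 38 lattice points.

38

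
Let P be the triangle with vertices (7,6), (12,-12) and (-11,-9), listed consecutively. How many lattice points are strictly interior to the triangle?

Using the shoelace formula, 2A = |[7·(-12) − 12·6] + [12·(-9) − (-11)·(-12)] + [(-11)·6 − 7·(-9)]| = 399, so the area is 199.5.
Summing gcd(|Δx|,|Δy|) over the edges gives the boundary count: gcd(5,18) + gcd(23,3) + gcd(18,15) = 1+1+3 = 5.
By Pick's theorem A = I + B/2 − 1, so I = 199.5 − 5/2 + 1 = 198.

198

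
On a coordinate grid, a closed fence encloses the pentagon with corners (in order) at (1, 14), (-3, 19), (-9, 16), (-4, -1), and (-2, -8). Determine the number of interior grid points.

131

Using the shoelace formula, 2A = |[1·19 − (-3)·14] + [(-3)·16 − (-9)·19] + [(-9)·(-1) − (-4)·16] + [(-4)·(-8) − (-2)·(-1)] + [(-2)·14 − 1·(-8)]| = 267, so the area is 133.5.
Summing gcd(|Δx|,|Δy|) over the edges gives the boundary count: gcd(4,5) + gcd(6,3) + gcd(5,17) + gcd(2,7) + gcd(3,22) = 1+3+1+1+1 = 7.
By Pick's theorem A = I + B/2 − 1, so I = 133.5 − 7/2 + 1 = 131.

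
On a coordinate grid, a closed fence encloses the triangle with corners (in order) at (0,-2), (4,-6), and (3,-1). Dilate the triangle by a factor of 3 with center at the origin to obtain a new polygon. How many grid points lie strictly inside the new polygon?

64

Using the shoelace formula, 2A = |[0·(-6) − 4·(-2)] + [4·(-1) − 3·(-6)] + [3·(-2) − 0·(-1)]| = 16, so the area is 8.
The number of boundary lattice points is Σ gcd(|Δx|,|Δy|) = gcd(4,4) + gcd(1,5) + gcd(3,1) = 4+1+1 = 6.
Scaling by 3 multiplies the area by 3² = 9 (so the new area is 72) and multiplies the boundary lattice-point count by 3, giving 18.
By Pick's theorem, the interior count of the dilated polygon is 72 − 18/2 + 1 = 64.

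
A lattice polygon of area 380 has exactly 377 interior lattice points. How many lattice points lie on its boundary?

Pick's theorem gives A = I + B/2 − 1, so B = 2(A − I + 1) = 2(380 − 377 + 1) = 8.

8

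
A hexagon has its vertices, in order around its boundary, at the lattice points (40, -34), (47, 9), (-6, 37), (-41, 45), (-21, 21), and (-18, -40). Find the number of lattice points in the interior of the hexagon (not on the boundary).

4252

By the shoelace formula, twice the signed area is |(40·9 − 47·(-34)) + (47·37 − (-6)·9) + ((-6)·45 − (-41)·37) + ((-41)·21 − (-21)·45) + ((-21)·(-40) − (-18)·21) + ((-18)·(-34) − 40·(-40))| = 8512, so the area is 4256.
The number of boundary lattice points is Σ gcd(|Δx|,|Δy|) = gcd(7,43) + gcd(53,28) + gcd(35,8) + gcd(20,24) + gcd(3,61) + gcd(58,6) = 1+1+1+4+1+2 = 10.
Pick's theorem gives I = A − B/2 + 1 = 4256 − 10/2 + 1 = 4252.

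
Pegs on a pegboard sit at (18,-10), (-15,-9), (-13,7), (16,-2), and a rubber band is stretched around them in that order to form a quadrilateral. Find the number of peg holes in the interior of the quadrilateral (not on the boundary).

The shoelace formula gives twice the area as |[18·(-9) − (-15)·(-10)] + [(-15)·7 − (-13)·(-9)] + [(-13)·(-2) − 16·7] + [16·(-10) − 18·(-2)]| = 744, so the area is 372.
Along each edge there are gcd(|Δx|,|Δy|)+1 lattice points, so counting each shared vertex once the boundary has gcd(33,1) + gcd(2,16) + gcd(29,9) + gcd(2,8) = 1+2+1+2 = 6.
By Pick's theorem A = I + B/2 − 1, so I = 372 − 6/2 + 1 = 370.

370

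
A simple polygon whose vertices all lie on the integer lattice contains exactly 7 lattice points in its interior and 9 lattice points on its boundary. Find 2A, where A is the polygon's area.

21

By Pick's theorem, A = I + B/2 − 1 = 7 + 9/2 − 1 = 21/2.
Hence 2A = 21.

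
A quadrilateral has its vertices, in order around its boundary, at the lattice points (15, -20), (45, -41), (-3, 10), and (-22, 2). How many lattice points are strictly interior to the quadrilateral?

615

Using the shoelace formula, 2A = |[15·(-41) − 45·(-20)] + [45·10 − (-3)·(-41)] + [(-3)·2 − (-22)·10] + [(-22)·(-20) − 15·2]| = 1236, so the area is 618.
The number of boundary lattice points is Σ gcd(|Δx|,|Δy|) = gcd(30,21) + gcd(48,51) + gcd(19,8) + gcd(37,22) = 3+3+1+1 = 8.
Pick's theorem gives I = A − B/2 + 1 = 618 − 8/2 + 1 = 615.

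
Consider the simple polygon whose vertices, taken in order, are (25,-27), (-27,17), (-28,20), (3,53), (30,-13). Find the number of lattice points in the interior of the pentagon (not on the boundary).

The shoelace formula gives twice the area as |[25·17 − (-27)·(-27)] + [(-27)·20 − (-28)·17] + [(-28)·53 − 3·20] + [3·(-13) − 30·53] + [30·(-27) − 25·(-13)]| = 4026, so the area is 2013.
The number of boundary lattice points is Σ gcd(|Δx|,|Δy|) = gcd(52,44) + gcd(1,3) + gcd(31,33) + gcd(27,66) + gcd(5,14) = 4+1+1+3+1 = 10.
By Pick's theorem A = I + B/2 − 1, so I = 2013 − 10/2 + 1 = 2009.

2009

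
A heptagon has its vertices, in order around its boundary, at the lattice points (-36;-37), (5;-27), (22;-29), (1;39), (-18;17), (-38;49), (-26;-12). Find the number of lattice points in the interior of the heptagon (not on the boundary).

By the shoelace formula, twice the signed area is |[(-36)·(-27) − 5·(-37)] + [5·(-29) − 22·(-27)] + [22·39 − 1·(-29)] + [1·17 − (-18)·39] + [(-18)·49 − (-38)·17] + [(-38)·(-12) − (-26)·49] + [(-26)·(-37) − (-36)·(-12)]| = 5236, so the area is 2618.
Along each edge there are gcd(|Δx|,|Δy|)+1 lattice points, so counting each shared vertex once the boundary has gcd(41,10) + gcd(17,2) + gcd(21,68) + gcd(19,22) + gcd(20,32) + gcd(12,61) + gcd(10,25) = 1+1+1+1+4+1+5 = 14.
Pick's theorem gives I = A − B/2 + 1 = 2618 − 14/2 + 1 = 2612.

2612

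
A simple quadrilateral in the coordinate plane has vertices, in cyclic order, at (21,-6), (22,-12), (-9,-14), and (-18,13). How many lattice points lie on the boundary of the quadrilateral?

The number of boundary lattice points is Σ gcd(|Δx|,|Δy|) = gcd(1,6) + gcd(31,2) + gcd(9,27) + gcd(39,19) = 1+1+9+1 = 12.

12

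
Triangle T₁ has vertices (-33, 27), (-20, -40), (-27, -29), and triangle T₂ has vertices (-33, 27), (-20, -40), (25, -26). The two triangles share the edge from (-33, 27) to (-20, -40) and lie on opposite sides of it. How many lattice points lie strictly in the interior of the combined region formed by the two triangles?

The union is the simple quadrilateral with vertices (-33, 27), (-27, -29), (-20, -40), (25, -26) in order.
By the shoelace formula, twice the signed area is |((-33)·(-29) − (-27)·27) + ((-27)·(-40) − (-20)·(-29)) + ((-20)·(-26) − 25·(-40)) + (25·27 − (-33)·(-26))| = 3523, so the area is 1761.5.
Along each edge there are gcd(|Δx|,|Δy|)+1 lattice points, so counting each shared vertex once the boundary has gcd(6,56) + gcd(7,11) + gcd(45,14) + gcd(58,53) = 2+1+1+1 = 5.
By Pick's theorem I = A − B/2 + 1 = 1761.5 − 5/2 + 1 = 1760.

1760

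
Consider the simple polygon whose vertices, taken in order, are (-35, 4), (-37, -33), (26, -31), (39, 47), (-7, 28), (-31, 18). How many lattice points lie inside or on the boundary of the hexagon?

4215

By the shoelace formula, twice the signed area is |((-35)·(-33) − (-37)·4) + ((-37)·(-31) − 26·(-33)) + (26·47 − 39·(-31)) + (39·28 − (-7)·47) + ((-7)·18 − (-31)·28) + ((-31)·4 − (-35)·18)| = 8408, so the area is 4204.
Summing gcd(|Δx|,|Δy|) over the edges gives the boundary count: gcd(2,37) + gcd(63,2) + gcd(13,78) + gcd(46,19) + gcd(24,10) + gcd(4,14) = 1+1+13+1+2+2 = 20.
Pick's theorem gives I = A − B/2 + 1 = 4204 − 20/2 + 1 = 4195, so the closed region contains I + B = 4195 + 20 = 4215 lattice points.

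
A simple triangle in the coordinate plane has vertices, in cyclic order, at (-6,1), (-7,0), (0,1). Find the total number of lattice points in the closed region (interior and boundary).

8

The shoelace formula gives twice the area as |((-6)·0 − (-7)·1) + ((-7)·1 − 0·0) + (0·1 − (-6)·1)| = 6, so the area is 3.
The number of boundary lattice points is Σ gcd(|Δx|,|Δy|) = gcd(1,1) + gcd(7,1) + gcd(6,0) = 1+1+6 = 8.
Pick's theorem gives I = A − B/2 + 1 = 3 − 8/2 + 1 = 0, so the closed region contains I + B = 0 + 8 = 8 lattice points.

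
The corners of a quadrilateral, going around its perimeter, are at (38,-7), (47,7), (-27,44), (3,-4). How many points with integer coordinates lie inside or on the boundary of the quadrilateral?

1503

By the shoelace formula, twice the signed area is |(38·7 − 47·(-7)) + (47·44 − (-27)·7) + ((-27)·(-4) − 3·44) + (3·(-7) − 38·(-4))| = 2959, so the area is 2959/2.
The number of boundary lattice points is Σ gcd(|Δx|,|Δy|) = gcd(9,14) + gcd(74,37) + gcd(30,48) + gcd(35,3) = 1+37+6+1 = 45.
Pick's theorem gives I = A − B/2 + 1 = 2959/2 − 45/2 + 1 = 1458, so the closed region contains I + B = 1458 + 45 = 1503 lattice points.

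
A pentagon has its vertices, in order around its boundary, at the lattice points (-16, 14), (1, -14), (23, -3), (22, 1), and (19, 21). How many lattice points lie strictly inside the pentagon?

By the shoelace formula, twice the signed area is |[(-16)·(-14) − 1·14] + [1·(-3) − 23·(-14)] + [23·1 − 22·(-3)] + [22·21 − 19·1] + [19·14 − (-16)·21]| = 1663, so the area is 1663/2.
The number of boundary lattice points is Σ gcd(|Δx|,|Δy|) = gcd(17,28) + gcd(22,11) + gcd(1,4) + gcd(3,20) + gcd(35,7) = 1+11+1+1+7 = 21.
Pick's theorem gives I = A − B/2 + 1 = 1663/2 − 21/2 + 1 = 822.

822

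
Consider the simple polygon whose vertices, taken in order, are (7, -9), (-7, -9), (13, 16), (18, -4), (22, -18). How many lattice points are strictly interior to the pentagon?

371

Using the shoelace formula, 2A = |(7·(-9) − (-7)·(-9)) + ((-7)·16 − 13·(-9)) + (13·(-4) − 18·16) + (18·(-18) − 22·(-4)) + (22·(-9) − 7·(-18))| = 769, so the area is 769/2.
Along each edge there are gcd(|Δx|,|Δy|)+1 lattice points, so counting each shared vertex once the boundary has gcd(14,0) + gcd(20,25) + gcd(5,20) + gcd(4,14) + gcd(15,9) = 14+5+5+2+3 = 29.
By Pick's theorem A = I + B/2 − 1, so I = 769/2 − 29/2 + 1 = 371.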